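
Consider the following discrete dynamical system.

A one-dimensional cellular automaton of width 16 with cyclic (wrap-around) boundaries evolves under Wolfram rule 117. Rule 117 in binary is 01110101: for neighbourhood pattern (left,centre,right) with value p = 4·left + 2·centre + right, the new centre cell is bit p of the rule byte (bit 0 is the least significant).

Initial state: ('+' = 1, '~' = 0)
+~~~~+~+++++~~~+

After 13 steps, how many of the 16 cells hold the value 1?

step 0: +~~~~+~+++++~~~+
step 1: ++++~++~~~~+++~~
step 2: ~~~++~++++~~~++~
step 3: ++~~++~~~+++~~++
step 4: ~++~~+++~~~++~~~
step 5: ~~++~~~+++~~++++
step 6: +~~+++~~~++~~~~+
step 7: ++~~~+++~~++++~~
step 8: ~+++~~~++~~~~++~
step 9: ~~~+++~~++++~~++
step 10: ++~~~++~~~~++~~+
step 11: ~+++~~++++~~++~~
step 12: ~~~++~~~~++~~+++
step 13: ++~~++++~~++~~~+

9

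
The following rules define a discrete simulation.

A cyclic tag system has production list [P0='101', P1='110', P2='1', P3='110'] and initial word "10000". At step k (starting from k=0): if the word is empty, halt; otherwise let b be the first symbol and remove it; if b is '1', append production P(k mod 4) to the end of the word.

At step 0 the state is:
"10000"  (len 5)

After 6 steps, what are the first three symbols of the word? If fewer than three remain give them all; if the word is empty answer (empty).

011

[0] "10000"  (len 5)
[1] "0000101"  (len 7)
[2] "000101"  (len 6)
[3] "00101"  (len 5)
[4] "0101"  (len 4)
[5] "101"  (len 3)
[6] "01110"  (len 5)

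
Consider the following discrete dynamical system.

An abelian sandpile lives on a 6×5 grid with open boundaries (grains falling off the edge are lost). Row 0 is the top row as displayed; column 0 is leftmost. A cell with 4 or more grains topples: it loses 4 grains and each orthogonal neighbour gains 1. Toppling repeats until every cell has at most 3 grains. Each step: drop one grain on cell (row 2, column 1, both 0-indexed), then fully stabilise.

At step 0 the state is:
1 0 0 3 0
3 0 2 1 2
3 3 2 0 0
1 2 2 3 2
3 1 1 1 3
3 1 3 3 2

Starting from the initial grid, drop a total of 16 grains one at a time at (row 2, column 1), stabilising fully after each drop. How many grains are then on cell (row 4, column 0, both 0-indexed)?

[0] 1 0 0 3 0
3 0 2 1 2
3 3 2 0 0
1 2 2 3 2
3 1 1 1 3
3 1 3 3 2
[1] 2 0 0 3 0
0 2 2 1 2
1 1 3 0 0
2 3 2 3 2
3 1 1 1 3
3 1 3 3 2
[2] 2 0 0 3 0
0 2 2 1 2
1 2 3 0 0
2 3 2 3 2
3 1 1 1 3
3 1 3 3 2
[3] 2 0 0 3 0
0 2 2 1 2
1 3 3 0 0
2 3 2 3 2
3 1 1 1 3
3 1 3 3 2
[4] 2 0 0 3 0
0 3 3 1 2
2 2 1 2 0
3 1 1 0 3
3 2 2 2 3
3 1 3 3 2
[5] 2 0 0 3 0
0 3 3 1 2
2 3 1 2 0
3 1 1 0 3
3 2 2 2 3
3 1 3 3 2
[6] 2 1 1 3 0
1 1 0 2 2
3 1 3 2 0
3 2 1 0 3
3 2 2 2 3
3 1 3 3 2
[7] 2 1 1 3 0
1 1 0 2 2
3 2 3 2 0
3 2 1 0 3
3 2 2 2 3
3 1 3 3 2
[8] 2 1 1 3 0
1 1 0 2 2
3 3 3 2 0
3 2 1 0 3
3 2 2 2 3
3 1 3 3 2
[9] 2 1 1 3 0
2 2 1 2 2
1 3 0 3 0
2 1 3 0 3
2 0 3 2 3
0 3 3 3 2
[10] 2 1 1 3 0
2 3 1 2 2
2 0 1 3 0
2 2 3 0 3
2 0 3 2 3
0 3 3 3 2
[11] 2 1 1 3 0
2 3 1 2 2
2 1 1 3 0
2 2 3 0 3
2 0 3 2 3
0 3 3 3 2
[12] 2 1 1 3 0
2 3 1 2 2
2 2 1 3 0
2 2 3 0 3
2 0 3 2 3
0 3 3 3 2
[13] 2 1 1 3 0
2 3 1 2 2
2 3 1 3 0
2 2 3 0 3
2 0 3 2 3
0 3 3 3 2
[14] 2 2 1 3 0
3 0 2 2 2
3 1 2 3 0
2 3 3 0 3
2 0 3 2 3
0 3 3 3 2
[15] 2 2 1 3 0
3 0 2 2 2
3 2 2 3 0
2 3 3 0 3
2 0 3 2 3
0 3 3 3 2
[16] 2 2 1 3 0
3 0 2 2 2
3 3 2 3 0
2 3 3 0 3
2 0 3 2 3
0 3 3 3 2

2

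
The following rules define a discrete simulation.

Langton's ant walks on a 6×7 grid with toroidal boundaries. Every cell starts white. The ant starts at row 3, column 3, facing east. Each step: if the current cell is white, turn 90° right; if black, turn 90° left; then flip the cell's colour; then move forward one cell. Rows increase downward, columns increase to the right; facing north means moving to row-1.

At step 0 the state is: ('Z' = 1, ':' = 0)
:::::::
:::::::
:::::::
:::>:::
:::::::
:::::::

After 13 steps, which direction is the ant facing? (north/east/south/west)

south

gen 0: :::::::
:::::::
:::::::
:::>:::
:::::::
:::::::
gen 1: :::::::
:::::::
:::::::
:::Z:::
:::v:::
:::::::
gen 2: :::::::
:::::::
:::::::
:::Z:::
::<Z:::
:::::::
gen 3: :::::::
:::::::
:::::::
::^Z:::
::ZZ:::
:::::::
gen 4: :::::::
:::::::
:::::::
::Z>:::
::ZZ:::
:::::::
gen 5: :::::::
:::::::
:::^:::
::Z::::
::ZZ:::
:::::::
gen 6: :::::::
:::::::
:::Z>::
::Z::::
::ZZ:::
:::::::
gen 7: :::::::
:::::::
:::ZZ::
::Z:v::
::ZZ:::
:::::::
gen 8: :::::::
:::::::
:::ZZ::
::Z<Z::
::ZZ:::
:::::::
gen 9: :::::::
:::::::
:::^Z::
::ZZZ::
::ZZ:::
:::::::
gen 10: :::::::
:::::::
::<:Z::
::ZZZ::
::ZZ:::
:::::::
gen 11: :::::::
::^::::
::Z:Z::
::ZZZ::
::ZZ:::
:::::::
gen 12: :::::::
::Z>:::
::Z:Z::
::ZZZ::
::ZZ:::
:::::::
gen 13: :::::::
::ZZ:::
::ZvZ::
::ZZZ::
::ZZ:::
:::::::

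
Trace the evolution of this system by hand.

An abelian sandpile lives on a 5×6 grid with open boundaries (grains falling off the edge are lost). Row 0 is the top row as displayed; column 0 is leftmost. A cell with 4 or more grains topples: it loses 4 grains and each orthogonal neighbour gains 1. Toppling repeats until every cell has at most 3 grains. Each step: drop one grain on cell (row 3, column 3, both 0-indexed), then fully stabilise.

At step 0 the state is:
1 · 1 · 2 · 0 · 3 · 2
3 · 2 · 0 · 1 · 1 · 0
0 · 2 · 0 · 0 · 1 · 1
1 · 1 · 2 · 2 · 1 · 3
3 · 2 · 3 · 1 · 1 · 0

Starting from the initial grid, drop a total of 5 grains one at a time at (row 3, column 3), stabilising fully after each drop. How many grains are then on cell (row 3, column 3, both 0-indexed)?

0) 1 · 1 · 2 · 0 · 3 · 2
3 · 2 · 0 · 1 · 1 · 0
0 · 2 · 0 · 0 · 1 · 1
1 · 1 · 2 · 2 · 1 · 3
3 · 2 · 3 · 1 · 1 · 0
1) 1 · 1 · 2 · 0 · 3 · 2
3 · 2 · 0 · 1 · 1 · 0
0 · 2 · 0 · 0 · 1 · 1
1 · 1 · 2 · 3 · 1 · 3
3 · 2 · 3 · 1 · 1 · 0
2) 1 · 1 · 2 · 0 · 3 · 2
3 · 2 · 0 · 1 · 1 · 0
0 · 2 · 0 · 1 · 1 · 1
1 · 1 · 3 · 0 · 2 · 3
3 · 2 · 3 · 2 · 1 · 0
3) 1 · 1 · 2 · 0 · 3 · 2
3 · 2 · 0 · 1 · 1 · 0
0 · 2 · 0 · 1 · 1 · 1
1 · 1 · 3 · 1 · 2 · 3
3 · 2 · 3 · 2 · 1 · 0
4) 1 · 1 · 2 · 0 · 3 · 2
3 · 2 · 0 · 1 · 1 · 0
0 · 2 · 0 · 1 · 1 · 1
1 · 1 · 3 · 2 · 2 · 3
3 · 2 · 3 · 2 · 1 · 0
5) 1 · 1 · 2 · 0 · 3 · 2
3 · 2 · 0 · 1 · 1 · 0
0 · 2 · 0 · 1 · 1 · 1
1 · 1 · 3 · 3 · 2 · 3
3 · 2 · 3 · 2 · 1 · 0

3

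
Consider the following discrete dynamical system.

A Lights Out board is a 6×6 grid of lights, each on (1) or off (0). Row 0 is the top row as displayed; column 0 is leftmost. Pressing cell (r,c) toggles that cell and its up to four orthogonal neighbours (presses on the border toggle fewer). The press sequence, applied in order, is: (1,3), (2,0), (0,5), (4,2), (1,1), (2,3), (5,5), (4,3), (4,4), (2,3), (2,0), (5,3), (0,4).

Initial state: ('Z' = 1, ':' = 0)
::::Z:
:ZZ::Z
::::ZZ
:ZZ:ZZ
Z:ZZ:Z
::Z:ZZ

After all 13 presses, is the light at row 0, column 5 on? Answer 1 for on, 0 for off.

k=0  ::::Z:
:ZZ::Z
::::ZZ
:ZZ:ZZ
Z:ZZ:Z
::Z:ZZ
k=1  :::ZZ:
:Z:ZZZ
:::ZZZ
:ZZ:ZZ
Z:ZZ:Z
::Z:ZZ
k=2  :::ZZ:
ZZ:ZZZ
ZZ:ZZZ
ZZZ:ZZ
Z:ZZ:Z
::Z:ZZ
k=3  :::Z:Z
ZZ:ZZ:
ZZ:ZZZ
ZZZ:ZZ
Z:ZZ:Z
::Z:ZZ
k=4  :::Z:Z
ZZ:ZZ:
ZZ:ZZZ
ZZ::ZZ
ZZ:::Z
::::ZZ
k=5  :Z:Z:Z
::ZZZ:
Z::ZZZ
ZZ::ZZ
ZZ:::Z
::::ZZ
k=6  :Z:Z:Z
::Z:Z:
Z:Z::Z
ZZ:ZZZ
ZZ:::Z
::::ZZ
k=7  :Z:Z:Z
::Z:Z:
Z:Z::Z
ZZ:ZZZ
ZZ::::
::::::
k=8  :Z:Z:Z
::Z:Z:
Z:Z::Z
ZZ::ZZ
ZZZZZ:
:::Z::
k=9  :Z:Z:Z
::Z:Z:
Z:Z::Z
ZZ:::Z
ZZZ::Z
:::ZZ:
k=10  :Z:Z:Z
::ZZZ:
Z::ZZZ
ZZ:Z:Z
ZZZ::Z
:::ZZ:
k=11  :Z:Z:Z
Z:ZZZ:
:Z:ZZZ
:Z:Z:Z
ZZZ::Z
:::ZZ:
k=12  :Z:Z:Z
Z:ZZZ:
:Z:ZZZ
:Z:Z:Z
ZZZZ:Z
::Z:::
k=13  :Z::Z:
Z:ZZ::
:Z:ZZZ
:Z:Z:Z
ZZZZ:Z
::Z:::

0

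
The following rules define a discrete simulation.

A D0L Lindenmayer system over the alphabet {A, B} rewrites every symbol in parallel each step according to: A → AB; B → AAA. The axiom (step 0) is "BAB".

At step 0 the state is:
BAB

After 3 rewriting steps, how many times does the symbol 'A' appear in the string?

31

t=0: BAB
t=1: AAAABAAA
t=2: ABABABABAAAABABAB
t=3: ABAAAABAAAABAAAABAAAABABABABAAAABAAAABAAA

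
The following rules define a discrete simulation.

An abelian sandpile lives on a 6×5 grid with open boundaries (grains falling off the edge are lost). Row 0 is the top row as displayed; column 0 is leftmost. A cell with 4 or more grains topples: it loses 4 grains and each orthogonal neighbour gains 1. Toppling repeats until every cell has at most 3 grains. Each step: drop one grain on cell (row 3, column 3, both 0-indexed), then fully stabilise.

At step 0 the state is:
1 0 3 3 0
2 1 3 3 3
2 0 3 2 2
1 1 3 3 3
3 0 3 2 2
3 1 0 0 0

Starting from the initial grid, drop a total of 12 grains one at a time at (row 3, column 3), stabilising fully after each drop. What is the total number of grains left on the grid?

step 0: 1 0 3 3 0
2 1 3 3 3
2 0 3 2 2
1 1 3 3 3
3 0 3 2 2
3 1 0 0 0
step 1: 1 1 1 1 2
2 2 2 3 1
2 1 2 3 1
1 2 3 0 3
3 1 1 2 0
3 1 1 1 1
step 2: 1 1 1 1 2
2 2 2 3 1
2 1 2 3 1
1 2 3 1 3
3 1 1 2 0
3 1 1 1 1
step 3: 1 1 1 1 2
2 2 2 3 1
2 1 2 3 1
1 2 3 2 3
3 1 1 2 0
3 1 1 1 1
step 4: 1 1 1 1 2
2 2 2 3 1
2 1 2 3 1
1 2 3 3 3
3 1 1 2 0
3 1 1 1 1
step 5: 1 1 2 2 2
2 3 0 1 2
2 2 1 2 3
1 3 1 3 0
3 1 2 3 1
3 1 1 1 1
step 6: 1 1 2 2 2
2 3 0 1 2
2 2 1 3 3
1 3 2 1 1
3 1 3 0 2
3 1 1 2 1
step 7: 1 1 2 2 2
2 3 0 1 2
2 2 1 3 3
1 3 2 2 1
3 1 3 0 2
3 1 1 2 1
step 8: 1 1 2 2 2
2 3 0 1 2
2 2 1 3 3
1 3 2 3 1
3 1 3 0 2
3 1 1 2 1
step 9: 1 1 2 2 2
2 3 0 2 3
2 2 2 1 0
1 3 3 1 3
3 1 3 1 2
3 1 1 2 1
step 10: 1 1 2 2 2
2 3 0 2 3
2 2 2 1 0
1 3 3 2 3
3 1 3 1 2
3 1 1 2 1
step 11: 1 1 2 2 2
2 3 0 2 3
2 2 2 1 0
1 3 3 3 3
3 1 3 1 2
3 1 1 2 1
step 12: 1 1 2 2 2
2 3 0 2 3
2 3 3 2 1
2 0 2 2 0
3 3 0 3 3
3 1 2 2 1

56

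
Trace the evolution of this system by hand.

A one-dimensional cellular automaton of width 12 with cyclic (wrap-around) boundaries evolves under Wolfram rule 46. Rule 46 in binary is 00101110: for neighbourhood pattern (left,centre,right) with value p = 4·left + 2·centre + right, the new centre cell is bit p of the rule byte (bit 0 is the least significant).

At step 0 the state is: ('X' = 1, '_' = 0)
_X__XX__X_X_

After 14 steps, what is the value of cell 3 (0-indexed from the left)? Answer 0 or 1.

1

0) _X__XX__X_X_
1) XX_XX__XXXX_
2) X_XX__XX___X
3) _XX__XX___XX
4) XX__XX___XX_
5) X__XX___XX_X
6) __XX___XX_XX
7) _XX___XX_XX_
8) XX___XX_XX__
9) X___XX_XX__X
10) ___XX_XX__XX
11) __XX_XX__XX_
12) _XX_XX__XX__
13) XX_XX__XX___
14) X_XX__XX___X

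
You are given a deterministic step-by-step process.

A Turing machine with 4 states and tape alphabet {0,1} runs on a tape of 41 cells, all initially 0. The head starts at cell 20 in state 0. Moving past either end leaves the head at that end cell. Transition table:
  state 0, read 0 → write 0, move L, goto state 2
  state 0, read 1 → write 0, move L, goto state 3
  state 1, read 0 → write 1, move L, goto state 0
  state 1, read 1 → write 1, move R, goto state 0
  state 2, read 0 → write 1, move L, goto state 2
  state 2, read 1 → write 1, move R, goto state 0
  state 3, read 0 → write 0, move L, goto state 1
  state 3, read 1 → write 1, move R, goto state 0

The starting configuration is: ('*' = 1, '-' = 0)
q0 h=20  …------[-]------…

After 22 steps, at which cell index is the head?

step 0: q0 h=20  …------[-]------…
step 1: q2 h=19  …------[-]------…
step 2: q2 h=18  …------[-]*-----…
step 3: q2 h=17  …------[-]**----…
step 4: q2 h=16  …------[-]***---…
step 5: q2 h=15  …------[-]****--…
step 6: q2 h=14  …------[-]*****-…
step 7: q2 h=13  …------[-]******…
step 8: q2 h=12  …------[-]******…
step 9: q2 h=11  …------[-]******…
step 10: q2 h=10  …------[-]******…
step 11: q2 h= 9  …------[-]******…
step 12: q2 h= 8  …------[-]******…
step 13: q2 h= 7  …------[-]******…
step 14: q2 h= 6  |------[-]******…
step 15: q2 h= 5  |-----[-]******…
step 16: q2 h= 4  |----[-]******…
step 17: q2 h= 3  |---[-]******…
step 18: q2 h= 2  |--[-]******…
step 19: q2 h= 1  |-[-]******…
step 20: q2 h= 0  |[-]******…
step 21: q2 h= 0  |[*]******…
step 22: q0 h= 1  |*[*]******…

1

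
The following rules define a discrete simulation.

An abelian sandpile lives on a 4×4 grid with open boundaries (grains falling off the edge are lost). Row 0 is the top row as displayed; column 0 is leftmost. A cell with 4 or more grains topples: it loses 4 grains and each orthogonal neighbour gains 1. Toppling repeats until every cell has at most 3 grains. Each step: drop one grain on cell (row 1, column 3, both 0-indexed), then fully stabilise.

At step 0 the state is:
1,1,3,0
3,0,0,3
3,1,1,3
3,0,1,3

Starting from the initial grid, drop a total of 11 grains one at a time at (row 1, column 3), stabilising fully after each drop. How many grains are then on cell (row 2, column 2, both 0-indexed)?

k=0  1,1,3,0
3,0,0,3
3,1,1,3
3,0,1,3
k=1  1,1,3,1
3,0,1,1
3,1,2,1
3,0,2,0
k=2  1,1,3,1
3,0,1,2
3,1,2,1
3,0,2,0
k=3  1,1,3,1
3,0,1,3
3,1,2,1
3,0,2,0
k=4  1,1,3,2
3,0,2,0
3,1,2,2
3,0,2,0
k=5  1,1,3,2
3,0,2,1
3,1,2,2
3,0,2,0
k=6  1,1,3,2
3,0,2,2
3,1,2,2
3,0,2,0
k=7  1,1,3,2
3,0,2,3
3,1,2,2
3,0,2,0
k=8  1,1,3,3
3,0,3,0
3,1,2,3
3,0,2,0
k=9  1,1,3,3
3,0,3,1
3,1,2,3
3,0,2,0
k=10  1,1,3,3
3,0,3,2
3,1,2,3
3,0,2,0
k=11  1,1,3,3
3,0,3,3
3,1,2,3
3,0,2,0

2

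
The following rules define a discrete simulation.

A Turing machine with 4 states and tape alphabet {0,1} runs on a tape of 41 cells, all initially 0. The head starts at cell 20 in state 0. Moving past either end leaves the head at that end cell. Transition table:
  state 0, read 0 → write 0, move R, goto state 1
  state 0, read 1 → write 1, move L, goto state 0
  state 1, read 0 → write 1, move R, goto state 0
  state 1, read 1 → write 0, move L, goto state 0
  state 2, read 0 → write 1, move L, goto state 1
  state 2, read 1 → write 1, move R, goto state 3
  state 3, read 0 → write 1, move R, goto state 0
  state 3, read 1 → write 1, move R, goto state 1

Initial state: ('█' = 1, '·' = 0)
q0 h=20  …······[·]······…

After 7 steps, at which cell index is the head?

27

t=0: q0 h=20  …······[·]······…
t=1: q1 h=21  …······[·]······…
t=2: q0 h=22  …·····█[·]······…
t=3: q1 h=23  …····█·[·]······…
t=4: q0 h=24  …···█·█[·]······…
t=5: q1 h=25  …··█·█·[·]······…
t=6: q0 h=26  …·█·█·█[·]······…
t=7: q1 h=27  …█·█·█·[·]······…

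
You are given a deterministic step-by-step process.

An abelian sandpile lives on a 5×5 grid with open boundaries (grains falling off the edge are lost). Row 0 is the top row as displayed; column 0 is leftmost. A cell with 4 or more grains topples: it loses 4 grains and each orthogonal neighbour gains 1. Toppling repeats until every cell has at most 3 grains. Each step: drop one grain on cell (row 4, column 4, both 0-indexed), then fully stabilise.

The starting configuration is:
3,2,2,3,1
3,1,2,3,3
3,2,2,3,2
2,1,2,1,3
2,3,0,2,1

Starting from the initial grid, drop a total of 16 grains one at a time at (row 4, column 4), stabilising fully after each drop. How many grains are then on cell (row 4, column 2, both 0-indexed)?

1

gen 0: 3,2,2,3,1
3,1,2,3,3
3,2,2,3,2
2,1,2,1,3
2,3,0,2,1
gen 1: 3,2,2,3,1
3,1,2,3,3
3,2,2,3,2
2,1,2,1,3
2,3,0,2,2
gen 2: 3,2,2,3,1
3,1,2,3,3
3,2,2,3,2
2,1,2,1,3
2,3,0,2,3
gen 3: 3,2,2,3,1
3,1,2,3,3
3,2,2,3,3
2,1,2,2,0
2,3,0,3,1
gen 4: 3,2,2,3,1
3,1,2,3,3
3,2,2,3,3
2,1,2,2,0
2,3,0,3,2
gen 5: 3,2,2,3,1
3,1,2,3,3
3,2,2,3,3
2,1,2,2,0
2,3,0,3,3
gen 6: 3,2,2,3,1
3,1,2,3,3
3,2,2,3,3
2,1,2,3,1
2,3,1,0,1
gen 7: 3,2,2,3,1
3,1,2,3,3
3,2,2,3,3
2,1,2,3,1
2,3,1,0,2
gen 8: 3,2,2,3,1
3,1,2,3,3
3,2,2,3,3
2,1,2,3,1
2,3,1,0,3
gen 9: 3,2,2,3,1
3,1,2,3,3
3,2,2,3,3
2,1,2,3,2
2,3,1,1,0
gen 10: 3,2,2,3,1
3,1,2,3,3
3,2,2,3,3
2,1,2,3,2
2,3,1,1,1
gen 11: 3,2,2,3,1
3,1,2,3,3
3,2,2,3,3
2,1,2,3,2
2,3,1,1,2
gen 12: 3,2,2,3,1
3,1,2,3,3
3,2,2,3,3
2,1,2,3,2
2,3,1,1,3
gen 13: 3,2,2,3,1
3,1,2,3,3
3,2,2,3,3
2,1,2,3,3
2,3,1,2,0
gen 14: 3,2,2,3,1
3,1,2,3,3
3,2,2,3,3
2,1,2,3,3
2,3,1,2,1
gen 15: 3,2,2,3,1
3,1,2,3,3
3,2,2,3,3
2,1,2,3,3
2,3,1,2,2
gen 16: 3,2,2,3,1
3,1,2,3,3
3,2,2,3,3
2,1,2,3,3
2,3,1,2,3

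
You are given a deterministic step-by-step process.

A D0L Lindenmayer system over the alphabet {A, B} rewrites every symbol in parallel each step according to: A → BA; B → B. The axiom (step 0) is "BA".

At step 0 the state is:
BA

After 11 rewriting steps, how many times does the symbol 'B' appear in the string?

12

t=0: BA
t=1: BBA
t=2: BBBA
t=3: BBBBA
t=4: BBBBBA
t=5: BBBBBBA
t=6: BBBBBBBA
t=7: BBBBBBBBA
t=8: BBBBBBBBBA
t=9: BBBBBBBBBBA
t=10: BBBBBBBBBBBA
t=11: BBBBBBBBBBBBA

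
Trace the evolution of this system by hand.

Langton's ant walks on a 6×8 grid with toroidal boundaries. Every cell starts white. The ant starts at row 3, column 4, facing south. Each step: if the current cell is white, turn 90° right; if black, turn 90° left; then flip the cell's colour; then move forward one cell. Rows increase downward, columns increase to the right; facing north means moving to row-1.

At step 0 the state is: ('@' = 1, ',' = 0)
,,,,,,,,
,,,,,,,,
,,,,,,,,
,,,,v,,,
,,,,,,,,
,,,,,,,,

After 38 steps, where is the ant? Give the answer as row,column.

0) ,,,,,,,,
,,,,,,,,
,,,,,,,,
,,,,v,,,
,,,,,,,,
,,,,,,,,
1) ,,,,,,,,
,,,,,,,,
,,,,,,,,
,,,<@,,,
,,,,,,,,
,,,,,,,,
2) ,,,,,,,,
,,,,,,,,
,,,^,,,,
,,,@@,,,
,,,,,,,,
,,,,,,,,
3) ,,,,,,,,
,,,,,,,,
,,,@>,,,
,,,@@,,,
,,,,,,,,
,,,,,,,,
4) ,,,,,,,,
,,,,,,,,
,,,@@,,,
,,,@v,,,
,,,,,,,,
,,,,,,,,
5) ,,,,,,,,
,,,,,,,,
,,,@@,,,
,,,@,>,,
,,,,,,,,
,,,,,,,,
6) ,,,,,,,,
,,,,,,,,
,,,@@,,,
,,,@,@,,
,,,,,v,,
,,,,,,,,
7) ,,,,,,,,
,,,,,,,,
,,,@@,,,
,,,@,@,,
,,,,<@,,
,,,,,,,,
8) ,,,,,,,,
,,,,,,,,
,,,@@,,,
,,,@^@,,
,,,,@@,,
,,,,,,,,
9) ,,,,,,,,
,,,,,,,,
,,,@@,,,
,,,@@>,,
,,,,@@,,
,,,,,,,,
10) ,,,,,,,,
,,,,,,,,
,,,@@^,,
,,,@@,,,
,,,,@@,,
,,,,,,,,
11) ,,,,,,,,
,,,,,,,,
,,,@@@>,
,,,@@,,,
,,,,@@,,
,,,,,,,,
12) ,,,,,,,,
,,,,,,,,
,,,@@@@,
,,,@@,v,
,,,,@@,,
,,,,,,,,
13) ,,,,,,,,
,,,,,,,,
,,,@@@@,
,,,@@<@,
,,,,@@,,
,,,,,,,,
14) ,,,,,,,,
,,,,,,,,
,,,@@^@,
,,,@@@@,
,,,,@@,,
,,,,,,,,
15) ,,,,,,,,
,,,,,,,,
,,,@<,@,
,,,@@@@,
,,,,@@,,
,,,,,,,,
16) ,,,,,,,,
,,,,,,,,
,,,@,,@,
,,,@v@@,
,,,,@@,,
,,,,,,,,
17) ,,,,,,,,
,,,,,,,,
,,,@,,@,
,,,@,>@,
,,,,@@,,
,,,,,,,,
18) ,,,,,,,,
,,,,,,,,
,,,@,^@,
,,,@,,@,
,,,,@@,,
,,,,,,,,
19) ,,,,,,,,
,,,,,,,,
,,,@,@>,
,,,@,,@,
,,,,@@,,
,,,,,,,,
20) ,,,,,,,,
,,,,,,^,
,,,@,@,,
,,,@,,@,
,,,,@@,,
,,,,,,,,
21) ,,,,,,,,
,,,,,,@>
,,,@,@,,
,,,@,,@,
,,,,@@,,
,,,,,,,,
22) ,,,,,,,,
,,,,,,@@
,,,@,@,v
,,,@,,@,
,,,,@@,,
,,,,,,,,
23) ,,,,,,,,
,,,,,,@@
,,,@,@<@
,,,@,,@,
,,,,@@,,
,,,,,,,,
24) ,,,,,,,,
,,,,,,^@
,,,@,@@@
,,,@,,@,
,,,,@@,,
,,,,,,,,
25) ,,,,,,,,
,,,,,<,@
,,,@,@@@
,,,@,,@,
,,,,@@,,
,,,,,,,,
26) ,,,,,^,,
,,,,,@,@
,,,@,@@@
,,,@,,@,
,,,,@@,,
,,,,,,,,
27) ,,,,,@>,
,,,,,@,@
,,,@,@@@
,,,@,,@,
,,,,@@,,
,,,,,,,,
28) ,,,,,@@,
,,,,,@v@
,,,@,@@@
,,,@,,@,
,,,,@@,,
,,,,,,,,
29) ,,,,,@@,
,,,,,<@@
,,,@,@@@
,,,@,,@,
,,,,@@,,
,,,,,,,,
30) ,,,,,@@,
,,,,,,@@
,,,@,v@@
,,,@,,@,
,,,,@@,,
,,,,,,,,
31) ,,,,,@@,
,,,,,,@@
,,,@,,>@
,,,@,,@,
,,,,@@,,
,,,,,,,,
32) ,,,,,@@,
,,,,,,^@
,,,@,,,@
,,,@,,@,
,,,,@@,,
,,,,,,,,
33) ,,,,,@@,
,,,,,<,@
,,,@,,,@
,,,@,,@,
,,,,@@,,
,,,,,,,,
34) ,,,,,^@,
,,,,,@,@
,,,@,,,@
,,,@,,@,
,,,,@@,,
,,,,,,,,
35) ,,,,<,@,
,,,,,@,@
,,,@,,,@
,,,@,,@,
,,,,@@,,
,,,,,,,,
36) ,,,,@,@,
,,,,,@,@
,,,@,,,@
,,,@,,@,
,,,,@@,,
,,,,^,,,
37) ,,,,@,@,
,,,,,@,@
,,,@,,,@
,,,@,,@,
,,,,@@,,
,,,,@>,,
38) ,,,,@v@,
,,,,,@,@
,,,@,,,@
,,,@,,@,
,,,,@@,,
,,,,@@,,

0,5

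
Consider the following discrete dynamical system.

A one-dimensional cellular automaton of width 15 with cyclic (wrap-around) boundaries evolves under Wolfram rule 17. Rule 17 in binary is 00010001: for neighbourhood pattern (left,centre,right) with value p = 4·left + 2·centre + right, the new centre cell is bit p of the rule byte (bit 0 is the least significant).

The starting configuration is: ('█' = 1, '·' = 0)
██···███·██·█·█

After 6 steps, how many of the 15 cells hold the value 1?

12

k=0  ██···███·██·█·█
k=1  ··██···········
k=2  █···███████████
k=3  ·██············
k=4  ···████████████
k=5  ██·············
k=6  ··████████████·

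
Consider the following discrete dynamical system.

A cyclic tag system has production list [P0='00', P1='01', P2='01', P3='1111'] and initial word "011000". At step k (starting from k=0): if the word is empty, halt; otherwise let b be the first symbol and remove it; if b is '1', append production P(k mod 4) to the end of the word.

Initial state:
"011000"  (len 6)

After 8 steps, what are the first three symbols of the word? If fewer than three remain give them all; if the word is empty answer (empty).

011

step 0: "011000"  (len 6)
step 1: "11000"  (len 5)
step 2: "100001"  (len 6)
step 3: "0000101"  (len 7)
step 4: "000101"  (len 6)
step 5: "00101"  (len 5)
step 6: "0101"  (len 4)
step 7: "101"  (len 3)
step 8: "011111"  (len 6)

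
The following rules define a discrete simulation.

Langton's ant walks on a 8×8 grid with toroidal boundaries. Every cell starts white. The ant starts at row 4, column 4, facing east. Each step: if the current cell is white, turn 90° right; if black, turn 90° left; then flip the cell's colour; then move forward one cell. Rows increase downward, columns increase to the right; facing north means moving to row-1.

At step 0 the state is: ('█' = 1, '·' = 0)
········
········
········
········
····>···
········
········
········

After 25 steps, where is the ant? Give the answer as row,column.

3,2

gen 0: ········
········
········
········
····>···
········
········
········
gen 1: ········
········
········
········
····█···
····v···
········
········
gen 2: ········
········
········
········
····█···
···<█···
········
········
gen 3: ········
········
········
········
···^█···
···██···
········
········
gen 4: ········
········
········
········
···█>···
···██···
········
········
gen 5: ········
········
········
····^···
···█····
···██···
········
········
gen 6: ········
········
········
····█>··
···█····
···██···
········
········
gen 7: ········
········
········
····██··
···█·v··
···██···
········
········
gen 8: ········
········
········
····██··
···█<█··
···██···
········
········
gen 9: ········
········
········
····^█··
···███··
···██···
········
········
gen 10: ········
········
········
···<·█··
···███··
···██···
········
········
gen 11: ········
········
···^····
···█·█··
···███··
···██···
········
········
gen 12: ········
········
···█>···
···█·█··
···███··
···██···
········
········
gen 13: ········
········
···██···
···█v█··
···███··
···██···
········
········
gen 14: ········
········
···██···
···<██··
···███··
···██···
········
········
gen 15: ········
········
···██···
····██··
···v██··
···██···
········
········
gen 16: ········
········
···██···
····██··
····>█··
···██···
········
········
gen 17: ········
········
···██···
····^█··
·····█··
···██···
········
········
gen 18: ········
········
···██···
···<·█··
·····█··
···██···
········
········
gen 19: ········
········
···^█···
···█·█··
·····█··
···██···
········
········
gen 20: ········
········
··<·█···
···█·█··
·····█··
···██···
········
········
gen 21: ········
··^·····
··█·█···
···█·█··
·····█··
···██···
········
········
gen 22: ········
··█>····
··█·█···
···█·█··
·····█··
···██···
········
········
gen 23: ········
··██····
··█v█···
···█·█··
·····█··
···██···
········
········
gen 24: ········
··██····
··<██···
···█·█··
·····█··
···██···
········
········
gen 25: ········
··██····
···██···
··v█·█··
·····█··
···██···
········
········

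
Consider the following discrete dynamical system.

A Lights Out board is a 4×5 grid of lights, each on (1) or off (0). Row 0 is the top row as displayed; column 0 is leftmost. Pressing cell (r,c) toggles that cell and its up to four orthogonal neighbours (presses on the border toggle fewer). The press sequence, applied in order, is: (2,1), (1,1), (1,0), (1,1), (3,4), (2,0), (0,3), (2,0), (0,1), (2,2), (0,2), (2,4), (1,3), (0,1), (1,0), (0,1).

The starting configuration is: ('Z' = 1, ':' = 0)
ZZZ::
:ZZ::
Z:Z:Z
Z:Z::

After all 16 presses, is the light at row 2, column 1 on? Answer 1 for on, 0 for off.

t=0: ZZZ::
:ZZ::
Z:Z:Z
Z:Z::
t=1: ZZZ::
::Z::
:Z::Z
ZZZ::
t=2: Z:Z::
ZZ:::
::::Z
ZZZ::
t=3: ::Z::
:::::
Z:::Z
ZZZ::
t=4: :ZZ::
ZZZ::
ZZ::Z
ZZZ::
t=5: :ZZ::
ZZZ::
ZZ:::
ZZZZZ
t=6: :ZZ::
:ZZ::
:::::
:ZZZZ
t=7: :Z:ZZ
:ZZZ:
:::::
:ZZZZ
t=8: :Z:ZZ
ZZZZ:
ZZ:::
ZZZZZ
t=9: Z:ZZZ
Z:ZZ:
ZZ:::
ZZZZZ
t=10: Z:ZZZ
Z::Z:
Z:ZZ:
ZZ:ZZ
t=11: ZZ::Z
Z:ZZ:
Z:ZZ:
ZZ:ZZ
t=12: ZZ::Z
Z:ZZZ
Z:Z:Z
ZZ:Z:
t=13: ZZ:ZZ
Z::::
Z:ZZZ
ZZ:Z:
t=14: ::ZZZ
ZZ:::
Z:ZZZ
ZZ:Z:
t=15: Z:ZZZ
:::::
::ZZZ
ZZ:Z:
t=16: :Z:ZZ
:Z:::
::ZZZ
ZZ:Z:

0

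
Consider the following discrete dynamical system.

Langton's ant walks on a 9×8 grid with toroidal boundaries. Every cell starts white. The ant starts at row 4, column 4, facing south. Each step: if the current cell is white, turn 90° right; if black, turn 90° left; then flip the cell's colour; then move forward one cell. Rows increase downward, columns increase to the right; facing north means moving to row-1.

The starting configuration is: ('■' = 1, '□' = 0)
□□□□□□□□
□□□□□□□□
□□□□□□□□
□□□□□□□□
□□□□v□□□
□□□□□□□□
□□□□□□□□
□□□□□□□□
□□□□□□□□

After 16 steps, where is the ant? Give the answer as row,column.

4,4

step 0: □□□□□□□□
□□□□□□□□
□□□□□□□□
□□□□□□□□
□□□□v□□□
□□□□□□□□
□□□□□□□□
□□□□□□□□
□□□□□□□□
step 1: □□□□□□□□
□□□□□□□□
□□□□□□□□
□□□□□□□□
□□□<■□□□
□□□□□□□□
□□□□□□□□
□□□□□□□□
□□□□□□□□
step 2: □□□□□□□□
□□□□□□□□
□□□□□□□□
□□□^□□□□
□□□■■□□□
□□□□□□□□
□□□□□□□□
□□□□□□□□
□□□□□□□□
step 3: □□□□□□□□
□□□□□□□□
□□□□□□□□
□□□■>□□□
□□□■■□□□
□□□□□□□□
□□□□□□□□
□□□□□□□□
□□□□□□□□
step 4: □□□□□□□□
□□□□□□□□
□□□□□□□□
□□□■■□□□
□□□■v□□□
□□□□□□□□
□□□□□□□□
□□□□□□□□
□□□□□□□□
step 5: □□□□□□□□
□□□□□□□□
□□□□□□□□
□□□■■□□□
□□□■□>□□
□□□□□□□□
□□□□□□□□
□□□□□□□□
□□□□□□□□
step 6: □□□□□□□□
□□□□□□□□
□□□□□□□□
□□□■■□□□
□□□■□■□□
□□□□□v□□
□□□□□□□□
□□□□□□□□
□□□□□□□□
step 7: □□□□□□□□
□□□□□□□□
□□□□□□□□
□□□■■□□□
□□□■□■□□
□□□□<■□□
□□□□□□□□
□□□□□□□□
□□□□□□□□
step 8: □□□□□□□□
□□□□□□□□
□□□□□□□□
□□□■■□□□
□□□■^■□□
□□□□■■□□
□□□□□□□□
□□□□□□□□
□□□□□□□□
step 9: □□□□□□□□
□□□□□□□□
□□□□□□□□
□□□■■□□□
□□□■■>□□
□□□□■■□□
□□□□□□□□
□□□□□□□□
□□□□□□□□
step 10: □□□□□□□□
□□□□□□□□
□□□□□□□□
□□□■■^□□
□□□■■□□□
□□□□■■□□
□□□□□□□□
□□□□□□□□
□□□□□□□□
step 11: □□□□□□□□
□□□□□□□□
□□□□□□□□
□□□■■■>□
□□□■■□□□
□□□□■■□□
□□□□□□□□
□□□□□□□□
□□□□□□□□
step 12: □□□□□□□□
□□□□□□□□
□□□□□□□□
□□□■■■■□
□□□■■□v□
□□□□■■□□
□□□□□□□□
□□□□□□□□
□□□□□□□□
step 13: □□□□□□□□
□□□□□□□□
□□□□□□□□
□□□■■■■□
□□□■■<■□
□□□□■■□□
□□□□□□□□
□□□□□□□□
□□□□□□□□
step 14: □□□□□□□□
□□□□□□□□
□□□□□□□□
□□□■■^■□
□□□■■■■□
□□□□■■□□
□□□□□□□□
□□□□□□□□
□□□□□□□□
step 15: □□□□□□□□
□□□□□□□□
□□□□□□□□
□□□■<□■□
□□□■■■■□
□□□□■■□□
□□□□□□□□
□□□□□□□□
□□□□□□□□
step 16: □□□□□□□□
□□□□□□□□
□□□□□□□□
□□□■□□■□
□□□■v■■□
□□□□■■□□
□□□□□□□□
□□□□□□□□
□□□□□□□□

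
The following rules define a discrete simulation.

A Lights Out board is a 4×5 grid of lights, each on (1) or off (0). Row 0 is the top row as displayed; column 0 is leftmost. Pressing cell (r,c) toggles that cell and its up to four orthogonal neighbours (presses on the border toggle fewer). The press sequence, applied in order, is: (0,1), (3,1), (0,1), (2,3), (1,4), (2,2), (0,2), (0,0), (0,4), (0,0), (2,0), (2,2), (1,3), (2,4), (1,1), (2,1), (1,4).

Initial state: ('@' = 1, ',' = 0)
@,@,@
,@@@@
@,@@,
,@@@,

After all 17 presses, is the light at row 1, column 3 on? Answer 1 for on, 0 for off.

1

t=0: @,@,@
,@@@@
@,@@,
,@@@,
t=1: ,@,,@
,,@@@
@,@@,
,@@@,
t=2: ,@,,@
,,@@@
@@@@,
@,,@,
t=3: @,@,@
,@@@@
@@@@,
@,,@,
t=4: @,@,@
,@@,@
@@,,@
@,,,,
t=5: @,@,,
,@@@,
@@,,,
@,,,,
t=6: @,@,,
,@,@,
@,@@,
@,@,,
t=7: @@,@,
,@@@,
@,@@,
@,@,,
t=8: ,,,@,
@@@@,
@,@@,
@,@,,
t=9: ,,,,@
@@@@@
@,@@,
@,@,,
t=10: @@,,@
,@@@@
@,@@,
@,@,,
t=11: @@,,@
@@@@@
,@@@,
,,@,,
t=12: @@,,@
@@,@@
,,,,,
,,,,,
t=13: @@,@@
@@@,,
,,,@,
,,,,,
t=14: @@,@@
@@@,@
,,,,@
,,,,@
t=15: @,,@@
,,,,@
,@,,@
,,,,@
t=16: @,,@@
,@,,@
@,@,@
,@,,@
t=17: @,,@,
,@,@,
@,@,,
,@,,@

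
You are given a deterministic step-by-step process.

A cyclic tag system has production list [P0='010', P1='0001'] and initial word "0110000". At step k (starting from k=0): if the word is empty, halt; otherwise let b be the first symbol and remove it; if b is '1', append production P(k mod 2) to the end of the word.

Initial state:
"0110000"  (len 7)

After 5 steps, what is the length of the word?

9

0) "0110000"  (len 7)
1) "110000"  (len 6)
2) "100000001"  (len 9)
3) "00000001010"  (len 11)
4) "0000001010"  (len 10)
5) "000001010"  (len 9)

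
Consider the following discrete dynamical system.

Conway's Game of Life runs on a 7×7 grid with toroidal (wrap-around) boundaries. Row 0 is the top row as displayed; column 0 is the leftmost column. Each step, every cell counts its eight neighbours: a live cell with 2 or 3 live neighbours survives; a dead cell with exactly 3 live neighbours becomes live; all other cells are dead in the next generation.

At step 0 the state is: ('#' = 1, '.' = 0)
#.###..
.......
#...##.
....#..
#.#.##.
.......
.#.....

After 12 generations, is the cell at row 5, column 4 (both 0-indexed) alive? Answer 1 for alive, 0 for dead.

0

gen 0: #.###..
.......
#...##.
....#..
#.#.##.
.......
.#.....
gen 1: .###...
.#...##
....##.
.#.....
...###.
.#.....
.###...
gen 2: ...##..
##.#.##
#...###
...#...
..#.#..
.#.....
#..#...
gen 3: .#.#.#.
.###...
.###...
...#..#
..##...
.###...
..###..
gen 4: .#.....
#......
##..#..
.#..#..
.#..#..
.#.....
.......
gen 5: .......
#......
##.....
.#####.
###....
.......
.......
gen 6: .......
##.....
#..##.#
...##.#
#...#..
.#.....
.......
gen 7: .......
##....#
.####.#
......#
#..###.
.......
.......
gen 8: #......
.#.#.##
.###..#
.#....#
....###
....#..
.......
gen 9: #.....#
.#.####
.#.##.#
.#.##.#
#...#.#
....#..
.......
gen 10: #...#.#
.#.#...
.#....#
.#....#
#...#.#
.....#.
.......
gen 11: #......
.##..##
.#.....
.#....#
#.....#
.....##
.....##
gen 12: ##.....
.##...#
.#...##
.#....#
.......
.......
#....#.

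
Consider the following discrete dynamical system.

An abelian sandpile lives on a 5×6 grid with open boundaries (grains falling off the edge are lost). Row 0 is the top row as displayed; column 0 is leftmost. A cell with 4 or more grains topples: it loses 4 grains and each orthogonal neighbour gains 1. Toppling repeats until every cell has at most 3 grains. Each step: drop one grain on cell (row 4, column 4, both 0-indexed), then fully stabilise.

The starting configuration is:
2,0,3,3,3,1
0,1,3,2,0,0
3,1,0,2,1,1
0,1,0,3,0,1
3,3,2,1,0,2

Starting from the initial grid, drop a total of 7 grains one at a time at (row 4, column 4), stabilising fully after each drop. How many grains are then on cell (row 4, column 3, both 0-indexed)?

2

gen 0: 2,0,3,3,3,1
0,1,3,2,0,0
3,1,0,2,1,1
0,1,0,3,0,1
3,3,2,1,0,2
gen 1: 2,0,3,3,3,1
0,1,3,2,0,0
3,1,0,2,1,1
0,1,0,3,0,1
3,3,2,1,1,2
gen 2: 2,0,3,3,3,1
0,1,3,2,0,0
3,1,0,2,1,1
0,1,0,3,0,1
3,3,2,1,2,2
gen 3: 2,0,3,3,3,1
0,1,3,2,0,0
3,1,0,2,1,1
0,1,0,3,0,1
3,3,2,1,3,2
gen 4: 2,0,3,3,3,1
0,1,3,2,0,0
3,1,0,2,1,1
0,1,0,3,1,1
3,3,2,2,0,3
gen 5: 2,0,3,3,3,1
0,1,3,2,0,0
3,1,0,2,1,1
0,1,0,3,1,1
3,3,2,2,1,3
gen 6: 2,0,3,3,3,1
0,1,3,2,0,0
3,1,0,2,1,1
0,1,0,3,1,1
3,3,2,2,2,3
gen 7: 2,0,3,3,3,1
0,1,3,2,0,0
3,1,0,2,1,1
0,1,0,3,1,1
3,3,2,2,3,3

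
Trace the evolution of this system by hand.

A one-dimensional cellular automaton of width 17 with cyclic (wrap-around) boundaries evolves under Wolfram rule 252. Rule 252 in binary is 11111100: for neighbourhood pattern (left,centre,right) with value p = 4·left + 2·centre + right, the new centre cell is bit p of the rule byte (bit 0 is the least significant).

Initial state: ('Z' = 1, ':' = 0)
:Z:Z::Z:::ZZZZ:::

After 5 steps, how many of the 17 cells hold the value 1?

17

0) :Z:Z::Z:::ZZZZ:::
1) :ZZZZ:ZZ::ZZZZZ::
2) :ZZZZZZZZ:ZZZZZZ:
3) :ZZZZZZZZZZZZZZZZ
4) ZZZZZZZZZZZZZZZZZ
5) ZZZZZZZZZZZZZZZZZ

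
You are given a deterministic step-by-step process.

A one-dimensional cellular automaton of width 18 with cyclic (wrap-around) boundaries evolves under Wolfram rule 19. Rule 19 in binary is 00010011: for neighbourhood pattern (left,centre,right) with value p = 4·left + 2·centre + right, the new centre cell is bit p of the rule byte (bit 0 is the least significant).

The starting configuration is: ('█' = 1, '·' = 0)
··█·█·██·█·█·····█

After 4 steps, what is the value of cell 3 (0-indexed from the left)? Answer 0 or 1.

1

t=0: ··█·█·██·█·█·····█
t=1: ██··········█████·
t=2: ··██████████······
t=3: ██··········██████
t=4: ··██████████······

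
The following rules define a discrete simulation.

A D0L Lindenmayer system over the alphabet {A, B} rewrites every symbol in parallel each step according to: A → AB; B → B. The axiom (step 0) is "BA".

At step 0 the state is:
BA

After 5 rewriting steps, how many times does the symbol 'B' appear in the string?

gen 0: BA
gen 1: BAB
gen 2: BABB
gen 3: BABBB
gen 4: BABBBB
gen 5: BABBBBB

6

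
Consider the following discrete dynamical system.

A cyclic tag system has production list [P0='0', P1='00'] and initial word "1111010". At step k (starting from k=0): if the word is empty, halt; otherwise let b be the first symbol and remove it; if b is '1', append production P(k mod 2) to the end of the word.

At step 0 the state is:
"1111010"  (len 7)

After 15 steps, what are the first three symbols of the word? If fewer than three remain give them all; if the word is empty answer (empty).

0) "1111010"  (len 7)
1) "1110100"  (len 7)
2) "11010000"  (len 8)
3) "10100000"  (len 8)
4) "010000000"  (len 9)
5) "10000000"  (len 8)
6) "000000000"  (len 9)
7) "00000000"  (len 8)
8) "0000000"  (len 7)
9) "000000"  (len 6)
10) "00000"  (len 5)
11) "0000"  (len 4)
12) "000"  (len 3)
13) "00"  (len 2)
14) "0"  (len 1)
15) (halted — word empty)

(empty)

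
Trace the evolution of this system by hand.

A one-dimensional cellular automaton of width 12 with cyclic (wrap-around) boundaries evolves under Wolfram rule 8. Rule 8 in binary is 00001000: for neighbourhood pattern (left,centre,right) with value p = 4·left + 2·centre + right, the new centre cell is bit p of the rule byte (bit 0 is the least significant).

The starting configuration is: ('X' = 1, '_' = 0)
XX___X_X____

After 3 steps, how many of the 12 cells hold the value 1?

0

t=0: XX___X_X____
t=1: X___________
t=2: ____________
t=3: ____________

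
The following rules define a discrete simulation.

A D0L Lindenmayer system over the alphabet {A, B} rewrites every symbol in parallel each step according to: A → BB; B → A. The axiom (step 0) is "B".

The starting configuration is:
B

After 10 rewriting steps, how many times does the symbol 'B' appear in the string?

gen 0: B
gen 1: A
gen 2: BB
gen 3: AA
gen 4: BBBB
gen 5: AAAA
gen 6: BBBBBBBB
gen 7: AAAAAAAA
gen 8: BBBBBBBBBBBBBBBB
gen 9: AAAAAAAAAAAAAAAA
gen 10: BBBBBBBBBBBBBBBBBBBBBBBBBBBBBBBB

32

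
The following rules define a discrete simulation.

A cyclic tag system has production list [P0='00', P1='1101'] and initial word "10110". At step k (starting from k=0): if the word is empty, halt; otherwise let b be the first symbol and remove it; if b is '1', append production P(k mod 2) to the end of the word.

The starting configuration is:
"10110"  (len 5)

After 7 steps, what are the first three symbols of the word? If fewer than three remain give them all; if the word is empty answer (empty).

k=0  "10110"  (len 5)
k=1  "011000"  (len 6)
k=2  "11000"  (len 5)
k=3  "100000"  (len 6)
k=4  "000001101"  (len 9)
k=5  "00001101"  (len 8)
k=6  "0001101"  (len 7)
k=7  "001101"  (len 6)

001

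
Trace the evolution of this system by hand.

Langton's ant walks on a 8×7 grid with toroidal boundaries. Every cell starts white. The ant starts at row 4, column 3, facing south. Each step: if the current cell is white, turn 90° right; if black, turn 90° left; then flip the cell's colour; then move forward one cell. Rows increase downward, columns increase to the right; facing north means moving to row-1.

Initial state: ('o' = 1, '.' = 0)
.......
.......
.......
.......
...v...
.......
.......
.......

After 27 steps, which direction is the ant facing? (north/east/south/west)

0) .......
.......
.......
.......
...v...
.......
.......
.......
1) .......
.......
.......
.......
..<o...
.......
.......
.......
2) .......
.......
.......
..^....
..oo...
.......
.......
.......
3) .......
.......
.......
..o>...
..oo...
.......
.......
.......
4) .......
.......
.......
..oo...
..ov...
.......
.......
.......
5) .......
.......
.......
..oo...
..o.>..
.......
.......
.......
6) .......
.......
.......
..oo...
..o.o..
....v..
.......
.......
7) .......
.......
.......
..oo...
..o.o..
...<o..
.......
.......
8) .......
.......
.......
..oo...
..o^o..
...oo..
.......
.......
9) .......
.......
.......
..oo...
..oo>..
...oo..
.......
.......
10) .......
.......
.......
..oo^..
..oo...
...oo..
.......
.......
11) .......
.......
.......
..ooo>.
..oo...
...oo..
.......
.......
12) .......
.......
.......
..oooo.
..oo.v.
...oo..
.......
.......
13) .......
.......
.......
..oooo.
..oo<o.
...oo..
.......
.......
14) .......
.......
.......
..oo^o.
..oooo.
...oo..
.......
.......
15) .......
.......
.......
..o<.o.
..oooo.
...oo..
.......
.......
16) .......
.......
.......
..o..o.
..ovoo.
...oo..
.......
.......
17) .......
.......
.......
..o..o.
..o.>o.
...oo..
.......
.......
18) .......
.......
.......
..o.^o.
..o..o.
...oo..
.......
.......
19) .......
.......
.......
..o.o>.
..o..o.
...oo..
.......
.......
20) .......
.......
.....^.
..o.o..
..o..o.
...oo..
.......
.......
21) .......
.......
.....o>
..o.o..
..o..o.
...oo..
.......
.......
22) .......
.......
.....oo
..o.o.v
..o..o.
...oo..
.......
.......
23) .......
.......
.....oo
..o.o<o
..o..o.
...oo..
.......
.......
24) .......
.......
.....^o
..o.ooo
..o..o.
...oo..
.......
.......
25) .......
.......
....<.o
..o.ooo
..o..o.
...oo..
.......
.......
26) .......
....^..
....o.o
..o.ooo
..o..o.
...oo..
.......
.......
27) .......
....o>.
....o.o
..o.ooo
..o..o.
...oo..
.......
.......

east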